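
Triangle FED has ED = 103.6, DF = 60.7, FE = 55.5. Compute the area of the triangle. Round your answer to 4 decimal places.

area ≈ 1361.2915

Semiperimeter s = (103.6 + 60.7 + 55.5)/2 = 109.9.
Heron's formula: area = √(109.9·6.3·49.2·54.4) ≈ 1361.3.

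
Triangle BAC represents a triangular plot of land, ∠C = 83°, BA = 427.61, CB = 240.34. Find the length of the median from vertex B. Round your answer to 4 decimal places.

Law of sines: sin A = CB·sin C/BA ≈ 0.55786.
Since BA ≥ CB, only the acute value applies: ∠A ≈ 33.91°.
Then ∠B = 180° − ∠C − ∠A ≈ 63.09°.
Law of sines gives AC = BA·sin B/sin C ≈ 384.18.
Median from B: ½√(2·CB² + 2·BA² − AC²) ≈ 288.81.

288.8058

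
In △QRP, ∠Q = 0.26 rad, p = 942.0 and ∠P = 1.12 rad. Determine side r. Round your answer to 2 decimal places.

1027.56

The third angle is ∠R = π − ∠P − ∠Q = 1.762 rad.
Law of sines: r = p·sin R/sin P ≈ 1027.6.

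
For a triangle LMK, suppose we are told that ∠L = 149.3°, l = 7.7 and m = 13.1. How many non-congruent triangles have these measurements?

m·sin L = 13.1·sin(149.3°) ≈ 6.688.
Since ∠L is not acute, a triangle exists only if l > m; here l ≤ m, so there is no triangle.

0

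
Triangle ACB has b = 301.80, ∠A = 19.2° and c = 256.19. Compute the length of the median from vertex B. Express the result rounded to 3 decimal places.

m_B ≈ 124.043

By the law of cosines, a² = c² + b² − 2·c·b·cos A = 10682, so a ≈ 103.35.
Median from B: ½√(2·a² + 2·c² − b²) ≈ 124.04.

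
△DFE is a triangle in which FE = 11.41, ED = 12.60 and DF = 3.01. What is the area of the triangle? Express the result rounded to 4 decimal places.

area ≈ 16.4647

Semiperimeter s = (11.41 + 12.6 + 3.01)/2 = 13.51.
Heron's formula: area = √(13.51·2.1·0.91·10.5) ≈ 16.465.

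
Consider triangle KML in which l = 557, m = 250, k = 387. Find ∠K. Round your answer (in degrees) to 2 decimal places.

By the law of cosines, cos K = (m² + l² − k²) / (2·m·l) ≈ 0.80065, so ∠K ≈ 36.81°.

∠K ≈ 36.81°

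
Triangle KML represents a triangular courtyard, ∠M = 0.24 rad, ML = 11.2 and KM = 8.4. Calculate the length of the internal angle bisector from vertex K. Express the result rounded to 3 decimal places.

By the law of cosines, LK² = KM² + ML² − 2·KM·ML·cos M = 13.233, so LK ≈ 3.6377.
Law of cosines again: cos K = (LK² + KM² − ML²)/(2·LK·KM) ≈ -0.68147, so ∠K ≈ 2.321 rad.
The bisector from K has length 2·LK·KM·cos(∠K/2)/(LK+KM) ≈ 2.0261.

2.026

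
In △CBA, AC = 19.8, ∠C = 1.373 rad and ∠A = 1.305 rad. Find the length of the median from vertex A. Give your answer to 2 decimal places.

m_A ≈ 26.12

The third angle is ∠B = π − ∠A − ∠C = 0.464 rad.
Law of sines: BA = AC·sin C/sin B ≈ 43.416.
Law of sines: CB = AC·sin A/sin B ≈ 42.724.
Median from A: ½√(2·BA² + 2·AC² − CB²) ≈ 26.118.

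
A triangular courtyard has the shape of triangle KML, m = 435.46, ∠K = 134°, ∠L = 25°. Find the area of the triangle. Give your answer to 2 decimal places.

The third angle is ∠M = 180° − ∠L − ∠K = 21.00°.
Law of sines: k = m·sin K/sin M ≈ 874.08.
Law of sines: l = m·sin L/sin M ≈ 513.53.
Area = ½·m·k·sin L ≈ 80430.

area ≈ 80430.31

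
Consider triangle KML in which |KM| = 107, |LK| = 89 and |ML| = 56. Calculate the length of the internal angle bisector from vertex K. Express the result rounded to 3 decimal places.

93.518

By the law of cosines, cos K = (|LK|² + |KM|² − |ML|²) / (2·|LK|·|KM|) ≈ 0.85236, so ∠K ≈ 31.53°.
The bisector from K has length 2·|LK|·|KM|·cos(∠K/2)/(|LK|+|KM|) ≈ 93.518.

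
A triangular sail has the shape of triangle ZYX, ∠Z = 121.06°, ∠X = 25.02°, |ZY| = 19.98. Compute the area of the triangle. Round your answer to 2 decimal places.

area ≈ 225.60

The third angle is ∠Y = 180° − ∠X − ∠Z = 33.92°.
Law of sines: |YX| = |ZY|·sin Z/sin X ≈ 40.468.
Law of sines: |XZ| = |ZY|·sin Y/sin X ≈ 26.362.
Area = ½·|ZY|·|YX|·sin Y ≈ 225.6.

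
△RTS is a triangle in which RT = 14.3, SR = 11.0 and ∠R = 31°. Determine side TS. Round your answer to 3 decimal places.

7.472

By the law of cosines, TS² = SR² + RT² − 2·SR·RT·cos R = 55.825, so TS ≈ 7.4716.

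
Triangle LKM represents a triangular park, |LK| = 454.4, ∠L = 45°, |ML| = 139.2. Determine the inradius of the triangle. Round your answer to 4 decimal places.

46.4482

By the law of cosines, |KM|² = |ML|² + |LK|² − 2·|ML|·|LK|·cos L = 1.364e+05, so |KM| ≈ 369.33.
Area = ½·|ML|·|LK|·sin L ≈ 22363.
Semiperimeter s = (369.33+139.2+454.4)/2 = 481.46.
Inradius = area/s = 22363/481.46 ≈ 46.448.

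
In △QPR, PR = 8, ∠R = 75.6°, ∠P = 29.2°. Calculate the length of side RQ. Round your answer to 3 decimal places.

4.037

The third angle is ∠Q = 180° − ∠P − ∠R = 75.20°.
Law of sines: RQ = PR·sin P/sin Q ≈ 4.0368.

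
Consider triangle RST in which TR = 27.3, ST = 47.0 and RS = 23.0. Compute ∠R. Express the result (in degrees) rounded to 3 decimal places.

By the law of cosines, cos R = (TR² + RS² − ST²) / (2·TR·RS) ≈ -0.74431, so ∠R ≈ 138.10°.

∠R ≈ 138.100°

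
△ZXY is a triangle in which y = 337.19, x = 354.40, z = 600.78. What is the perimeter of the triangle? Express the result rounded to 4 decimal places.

Perimeter = 600.78 + 354.4 + 337.19 = 1292.4.

perimeter ≈ 1292.3700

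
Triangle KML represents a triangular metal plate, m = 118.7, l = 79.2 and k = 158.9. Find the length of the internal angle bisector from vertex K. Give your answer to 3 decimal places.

By the law of cosines, cos K = (m² + l² − k²) / (2·m·l) ≈ -0.25991, so ∠K ≈ 105.06°.
The bisector from K has length 2·m·l·cos(∠K/2)/(m+l) ≈ 57.795.

57.795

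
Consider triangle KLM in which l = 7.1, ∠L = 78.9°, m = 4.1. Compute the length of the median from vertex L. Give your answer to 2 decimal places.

Law of sines: sin M = m·sin L/l ≈ 0.56666.
Since l ≥ m, only the acute value applies: ∠M ≈ 34.52°.
Then ∠K = 180° − ∠L − ∠M ≈ 66.58°.
Law of sines gives k = l·sin K/sin L ≈ 6.6394.
Median from L: ½√(2·m² + 2·k² − l²) ≈ 4.2241.

m_L ≈ 4.22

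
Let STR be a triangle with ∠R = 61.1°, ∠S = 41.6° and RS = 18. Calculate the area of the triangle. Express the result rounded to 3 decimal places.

The third angle is ∠T = 180° − ∠R − ∠S = 77.30°.
Law of sines: TR = RS·sin S/sin T ≈ 12.25.
Law of sines: ST = RS·sin R/sin T ≈ 16.154.
Area = ½·RS·TR·sin R ≈ 96.523.

96.523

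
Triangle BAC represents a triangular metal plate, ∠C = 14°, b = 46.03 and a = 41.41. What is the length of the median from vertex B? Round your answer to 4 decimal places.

m_B ≈ 19.8745

By the law of cosines, c² = b² + a² − 2·b·a·cos C = 134.58, so c ≈ 11.601.
Median from B: ½√(2·a² + 2·c² − b²) ≈ 19.874.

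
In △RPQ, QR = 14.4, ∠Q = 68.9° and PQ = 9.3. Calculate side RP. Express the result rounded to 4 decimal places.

By the law of cosines, RP² = PQ² + QR² − 2·PQ·QR·cos Q = 197.43, so RP ≈ 14.051.

14.0509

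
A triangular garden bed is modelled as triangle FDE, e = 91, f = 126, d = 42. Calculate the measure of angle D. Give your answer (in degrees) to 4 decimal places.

By the law of cosines, cos D = (e² + f² − d²) / (2·e·f) ≈ 0.97650, so ∠D ≈ 12.45°.

12.4470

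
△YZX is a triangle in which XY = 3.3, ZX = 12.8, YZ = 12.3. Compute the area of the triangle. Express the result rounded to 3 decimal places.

Semiperimeter s = (12.8 + 3.3 + 12.3)/2 = 14.2.
Heron's formula: area = √(14.2·1.4·10.9·1.9) ≈ 20.291.

area ≈ 20.291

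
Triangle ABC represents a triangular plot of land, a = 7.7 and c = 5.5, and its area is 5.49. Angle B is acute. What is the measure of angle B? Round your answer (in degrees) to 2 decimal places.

∠B ≈ 15.03°

From area = ½·c·a·sin B, we get sin B = 2·area/(c·a) ≈ 0.25927.
Taking the acute solution, ∠B ≈ 15.03°.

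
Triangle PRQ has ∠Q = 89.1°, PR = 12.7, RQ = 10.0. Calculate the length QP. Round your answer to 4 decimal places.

Law of sines: sin P = RQ·sin Q/PR ≈ 0.78730.
Since PR ≥ RQ, only the acute value applies: ∠P ≈ 51.93°.
Then ∠R = 180° − ∠Q − ∠P ≈ 38.97°.
Law of sines gives QP = PR·sin R/sin Q ≈ 7.9874.

7.9874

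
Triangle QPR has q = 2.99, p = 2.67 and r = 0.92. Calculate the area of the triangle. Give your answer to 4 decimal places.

Semiperimeter s = (2.99 + 2.67 + 0.92)/2 = 3.29.
Heron's formula: area = √(3.29·0.3·0.62·2.37) ≈ 1.2043.

area ≈ 1.2043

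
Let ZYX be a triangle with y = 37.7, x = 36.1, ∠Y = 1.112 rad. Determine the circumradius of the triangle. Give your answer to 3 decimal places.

21.024

Law of sines: sin X = x·sin Y/y ≈ 0.85853.
Since y ≥ x, only the acute value applies: ∠X ≈ 1.032 rad.
Then ∠Z = π − ∠Y − ∠X ≈ 0.997 rad.
Law of sines gives z = y·sin Z/sin Y ≈ 35.318.
Circumradius = y/(2 sin Y) ≈ 21.024.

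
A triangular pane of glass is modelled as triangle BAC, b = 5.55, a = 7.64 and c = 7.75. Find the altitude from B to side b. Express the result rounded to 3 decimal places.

7.176

Semiperimeter s = (5.55 + 7.64 + 7.75)/2 = 10.47.
Heron's formula: area = √(10.47·4.92·2.83·2.72) ≈ 19.913.
The altitude from B has length 2·area/b ≈ 7.1758.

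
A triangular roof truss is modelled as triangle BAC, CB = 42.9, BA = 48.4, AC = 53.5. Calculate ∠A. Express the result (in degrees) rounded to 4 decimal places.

By the law of cosines, cos A = (BA² + AC² − CB²) / (2·BA·AC) ≈ 0.64965, so ∠A ≈ 49.48°.

49.4849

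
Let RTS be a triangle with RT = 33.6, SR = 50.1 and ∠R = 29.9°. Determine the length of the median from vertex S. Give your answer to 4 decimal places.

36.5096

By the law of cosines, TS² = SR² + RT² − 2·SR·RT·cos R = 720.37, so TS ≈ 26.84.
Median from S: ½√(2·TS² + 2·SR² − RT²) ≈ 36.51.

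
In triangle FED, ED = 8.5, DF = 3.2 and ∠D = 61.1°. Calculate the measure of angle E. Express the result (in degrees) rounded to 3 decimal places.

By the law of cosines, FE² = ED² + DF² − 2·ED·DF·cos D = 56.199, so FE ≈ 7.4966.
Law of cosines again: cos E = (FE² + ED² − DF²)/(2·FE·ED) ≈ 0.92755, so ∠E ≈ 21.94°.

21.944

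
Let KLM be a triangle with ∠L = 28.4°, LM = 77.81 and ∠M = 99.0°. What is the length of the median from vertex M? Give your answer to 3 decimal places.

The third angle is ∠K = 180° − ∠L − ∠M = 52.60°.
Law of sines: MK = LM·sin L/sin K ≈ 46.586.
Law of sines: KL = LM·sin M/sin K ≈ 96.74.
Median from M: ½√(2·LM² + 2·MK² − KL²) ≈ 42.103.

m_M ≈ 42.103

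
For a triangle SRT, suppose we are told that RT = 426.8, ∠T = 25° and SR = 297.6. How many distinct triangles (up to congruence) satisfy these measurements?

RT·sin T = 426.8·sin(25°) ≈ 180.4.
Since RT sin T < SR < RT (180.4 < 297.6 < 426.8), two triangles exist.

2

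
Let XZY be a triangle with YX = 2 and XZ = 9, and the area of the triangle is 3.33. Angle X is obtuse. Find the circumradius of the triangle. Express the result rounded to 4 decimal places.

From area = ½·YX·XZ·sin X, we get sin X = 2·area/(YX·XZ) ≈ 0.37000.
Taking the obtuse solution, ∠X ≈ 2.7626 rad.
Law of cosines then gives ZY ≈ 10.883.
Circumradius = ZY/(2 sin X) ≈ 14.707.

R ≈ 14.7071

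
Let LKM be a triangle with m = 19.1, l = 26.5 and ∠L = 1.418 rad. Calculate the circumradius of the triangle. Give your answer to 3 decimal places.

Law of sines: sin M = m·sin L/l ≈ 0.71236.
Since l ≥ m, only the acute value applies: ∠M ≈ 0.793 rad.
Then ∠K = π − ∠L − ∠M ≈ 0.931 rad.
Law of sines gives k = l·sin K/sin L ≈ 21.505.
Circumradius = l/(2 sin L) ≈ 13.406.

R ≈ 13.406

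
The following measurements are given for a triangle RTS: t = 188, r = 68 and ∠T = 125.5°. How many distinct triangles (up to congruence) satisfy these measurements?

r·sin T = 68·sin(125.5°) ≈ 55.36.
Since ∠T is not acute, a triangle exists only if t > r; here t > r, so there is exactly one triangle.

1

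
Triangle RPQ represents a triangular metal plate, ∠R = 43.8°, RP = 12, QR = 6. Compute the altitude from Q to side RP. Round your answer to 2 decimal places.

By the law of cosines, PQ² = QR² + RP² − 2·QR·RP·cos R = 76.067, so PQ ≈ 8.7216.
Area = ½·QR·RP·sin R ≈ 24.917.
The altitude from Q has length 2·area/RP ≈ 4.1529.

h_Q ≈ 4.15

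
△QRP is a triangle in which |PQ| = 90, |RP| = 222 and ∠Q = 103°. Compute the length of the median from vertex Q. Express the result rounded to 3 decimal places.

m_Q ≈ 92.746

Law of sines: sin R = |PQ|·sin Q/|RP| ≈ 0.39501.
Since |RP| ≥ |PQ|, only the acute value applies: ∠R ≈ 23.27°.
Then ∠P = 180° − ∠Q − ∠R ≈ 53.73°.
Law of sines gives |QR| = |RP|·sin P/sin Q ≈ 183.7.
Median from Q: ½√(2·|PQ|² + 2·|QR|² − |RP|²) ≈ 92.746.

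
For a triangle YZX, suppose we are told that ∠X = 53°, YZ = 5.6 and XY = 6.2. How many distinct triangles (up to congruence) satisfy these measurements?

2

XY·sin X = 6.2·sin(53°) ≈ 4.952.
Since XY sin X < YZ < XY (4.952 < 5.6 < 6.2), two triangles exist.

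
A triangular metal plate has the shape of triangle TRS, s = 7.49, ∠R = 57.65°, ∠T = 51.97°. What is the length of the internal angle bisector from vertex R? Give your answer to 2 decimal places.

The third angle is ∠S = 180° − ∠T − ∠R = 70.38°.
Law of sines: t = s·sin T/sin S ≈ 6.2634.
Law of sines: r = s·sin R/sin S ≈ 6.7175.
The bisector from R has length 2·s·t·cos(∠R/2)/(s+t) ≈ 5.9768.

5.98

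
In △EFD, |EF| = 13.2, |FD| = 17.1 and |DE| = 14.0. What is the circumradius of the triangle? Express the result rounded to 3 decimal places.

8.746

By the law of cosines, cos E = (|DE|² + |EF|² − |FD|²) / (2·|DE|·|EF|) ≈ 0.21058, so ∠E ≈ 77.84°.
Circumradius = |FD|/(2 sin E) ≈ 8.7461.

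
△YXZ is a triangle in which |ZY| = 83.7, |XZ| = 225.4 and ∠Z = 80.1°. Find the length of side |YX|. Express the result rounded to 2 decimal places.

226.55

By the law of cosines, |YX|² = |XZ|² + |ZY|² − 2·|XZ|·|ZY|·cos Z = 51324, so |YX| ≈ 226.55.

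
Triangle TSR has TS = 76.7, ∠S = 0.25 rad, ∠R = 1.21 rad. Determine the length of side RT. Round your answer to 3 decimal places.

The third angle is ∠T = π − ∠S − ∠R = 1.682 rad.
Law of sines: RT = TS·sin S/sin R ≈ 20.282.

20.282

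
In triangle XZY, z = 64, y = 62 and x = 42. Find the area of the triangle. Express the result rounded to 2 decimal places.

Semiperimeter s = (42 + 64 + 62)/2 = 84.
Heron's formula: area = √(84·42·20·22) ≈ 1245.9.

area ≈ 1245.92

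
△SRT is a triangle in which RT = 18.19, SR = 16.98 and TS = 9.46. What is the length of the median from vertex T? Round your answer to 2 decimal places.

Median from T: ½√(2·RT² + 2·TS² − SR²) ≈ 11.752.

m_T ≈ 11.75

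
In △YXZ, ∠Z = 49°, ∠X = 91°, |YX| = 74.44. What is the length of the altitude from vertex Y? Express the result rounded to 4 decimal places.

74.4287

The third angle is ∠Y = 180° − ∠X − ∠Z = 40.00°.
Law of sines: |XZ| = |YX|·sin Y/sin Z ≈ 63.401.
Law of sines: |ZY| = |YX|·sin X/sin Z ≈ 98.619.
Area = ½·|YX|·|XZ|·sin X ≈ 2359.4.
The altitude from Y has length 2·area/|XZ| ≈ 74.429.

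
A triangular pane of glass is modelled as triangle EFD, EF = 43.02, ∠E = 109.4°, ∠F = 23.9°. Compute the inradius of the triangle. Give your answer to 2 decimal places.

r ≈ 7.92

The third angle is ∠D = 180° − ∠E − ∠F = 46.70°.
Law of sines: FD = EF·sin E/sin D ≈ 55.756.
Law of sines: DE = EF·sin F/sin D ≈ 23.949.
Area = ½·EF·FD·sin F ≈ 485.89.
Semiperimeter s = (55.756+23.949+43.02)/2 = 61.362.
Inradius = area/s = 485.89/61.362 ≈ 7.9184.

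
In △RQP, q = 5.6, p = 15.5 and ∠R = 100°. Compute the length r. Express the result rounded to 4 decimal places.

By the law of cosines, r² = q² + p² − 2·q·p·cos R = 301.76, so r ≈ 17.371.

17.3711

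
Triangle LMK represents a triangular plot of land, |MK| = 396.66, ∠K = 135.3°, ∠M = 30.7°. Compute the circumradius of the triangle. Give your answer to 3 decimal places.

The third angle is ∠L = 180° − ∠M − ∠K = 14.00°.
Law of sines: |KL| = |MK|·sin M/sin L ≈ 837.1.
Law of sines: |LM| = |MK|·sin K/sin L ≈ 1153.3.
Circumradius = |MK|/(2 sin L) ≈ 819.81.

R ≈ 819.810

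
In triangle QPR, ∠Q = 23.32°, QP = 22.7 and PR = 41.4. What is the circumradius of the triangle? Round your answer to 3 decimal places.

Law of sines: sin R = QP·sin Q/PR ≈ 0.21706.
Since PR ≥ QP, only the acute value applies: ∠R ≈ 12.54°.
Then ∠P = 180° − ∠Q − ∠R ≈ 144.14°.
Law of sines gives RQ = PR·sin P/sin Q ≈ 61.259.
Circumradius = PR/(2 sin Q) ≈ 52.29.

52.290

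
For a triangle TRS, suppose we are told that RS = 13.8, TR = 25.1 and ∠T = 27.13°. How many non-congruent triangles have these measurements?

2

TR·sin T = 25.1·sin(27.13°) ≈ 11.45.
Since TR sin T < RS < TR (11.45 < 13.8 < 25.1), two triangles exist.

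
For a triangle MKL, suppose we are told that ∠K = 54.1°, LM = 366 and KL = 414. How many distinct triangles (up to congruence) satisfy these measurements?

KL·sin K = 414·sin(54.1°) ≈ 335.4.
Since KL sin K < LM < KL (335.4 < 366 < 414), two triangles exist.

2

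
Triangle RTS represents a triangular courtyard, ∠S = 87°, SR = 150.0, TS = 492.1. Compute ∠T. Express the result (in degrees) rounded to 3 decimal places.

By the law of cosines, RT² = TS² + SR² − 2·TS·SR·cos S = 2.5694e+05, so RT ≈ 506.89.
Law of cosines again: cos T = (RT² + TS² − SR²)/(2·RT·TS) ≈ 0.95534, so ∠T ≈ 17.19°.

17.189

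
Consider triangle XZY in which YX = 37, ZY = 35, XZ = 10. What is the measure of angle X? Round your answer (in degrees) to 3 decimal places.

∠X ≈ 70.748°

By the law of cosines, cos X = (YX² + XZ² − ZY²) / (2·YX·XZ) ≈ 0.32973, so ∠X ≈ 70.75°.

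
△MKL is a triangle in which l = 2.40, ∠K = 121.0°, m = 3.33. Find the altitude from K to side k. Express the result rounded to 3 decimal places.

1.368

By the law of cosines, k² = l² + m² − 2·l·m·cos K = 25.081, so k ≈ 5.0081.
Area = ½·l·m·sin K ≈ 3.4252.
The altitude from K has length 2·area/k ≈ 1.3679.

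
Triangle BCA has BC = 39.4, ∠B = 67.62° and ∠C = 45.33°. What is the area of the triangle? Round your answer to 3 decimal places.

554.292

The third angle is ∠A = 180° − ∠B − ∠C = 67.05°.
Law of sines: CA = BC·sin B/sin A ≈ 39.564.
Law of sines: AB = BC·sin C/sin A ≈ 30.429.
Area = ½·BC·CA·sin C ≈ 554.29.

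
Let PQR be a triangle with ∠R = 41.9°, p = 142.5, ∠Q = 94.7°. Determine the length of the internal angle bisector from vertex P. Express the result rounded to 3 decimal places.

The third angle is ∠P = 180° − ∠Q − ∠R = 43.40°.
Law of sines: q = p·sin Q/sin P ≈ 206.7.
Law of sines: r = p·sin R/sin P ≈ 138.51.
The bisector from P has length 2·q·r·cos(∠P/2)/(q+r) ≈ 154.11.

t_P ≈ 154.113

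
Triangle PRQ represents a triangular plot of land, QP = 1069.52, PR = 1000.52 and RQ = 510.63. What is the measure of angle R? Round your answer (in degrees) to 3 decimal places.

83.374

By the law of cosines, cos R = (PR² + RQ² − QP²) / (2·PR·RQ) ≈ 0.11540, so ∠R ≈ 83.37°.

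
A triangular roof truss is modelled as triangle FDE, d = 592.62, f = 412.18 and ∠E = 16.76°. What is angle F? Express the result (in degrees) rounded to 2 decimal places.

By the law of cosines, e² = f² + d² − 2·f·d·cos E = 53311, so e ≈ 230.89.
Law of cosines again: cos F = (d² + e² − f²)/(2·d·e) ≈ 0.85732, so ∠F ≈ 30.98°.

30.98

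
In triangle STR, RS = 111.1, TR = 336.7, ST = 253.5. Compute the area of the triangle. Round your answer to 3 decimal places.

Semiperimeter s = (336.7 + 111.1 + 253.5)/2 = 350.65.
Heron's formula: area = √(350.65·13.95·239.55·97.15) ≈ 10669.

10669.486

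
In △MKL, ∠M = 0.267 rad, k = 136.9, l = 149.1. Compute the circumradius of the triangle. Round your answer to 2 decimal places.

75.69

By the law of cosines, m² = k² + l² − 2·k·l·cos M = 1595.4, so m ≈ 39.942.
Area = ½·k·l·sin M ≈ 2692.7.
Circumradius = m/(2 sin M) ≈ 75.694.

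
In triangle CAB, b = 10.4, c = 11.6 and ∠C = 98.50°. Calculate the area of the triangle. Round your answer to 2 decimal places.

Law of sines: sin B = b·sin C/c ≈ 0.88670.
Since c ≥ b, only the acute value applies: ∠B ≈ 62.46°.
Then ∠A = 180° − ∠C − ∠B ≈ 19.04°.
Law of sines gives a = c·sin A/sin C ≈ 3.8259.
Area = ½·c·b·sin A ≈ 19.676.

area ≈ 19.68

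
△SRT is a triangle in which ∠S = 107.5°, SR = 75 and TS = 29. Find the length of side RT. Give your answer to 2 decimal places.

88.17

By the law of cosines, RT² = TS² + SR² − 2·TS·SR·cos S = 7774.1, so RT ≈ 88.171.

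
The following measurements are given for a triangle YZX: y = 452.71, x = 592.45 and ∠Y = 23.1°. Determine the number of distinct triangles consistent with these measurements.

x·sin Y = 592.45·sin(23.1°) ≈ 232.4.
Since x sin Y < y < x (232.4 < 452.71 < 592.45), two triangles exist.

2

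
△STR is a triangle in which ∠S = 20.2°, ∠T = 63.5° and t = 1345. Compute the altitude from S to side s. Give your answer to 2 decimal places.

The third angle is ∠R = 180° − ∠S − ∠T = 96.30°.
Law of sines: s = t·sin S/sin T ≈ 518.95.
Law of sines: r = t·sin R/sin T ≈ 1493.8.
Area = ½·t·s·sin R ≈ 3.4689e+05.
The altitude from S has length 2·area/s ≈ 1336.9.

1336.88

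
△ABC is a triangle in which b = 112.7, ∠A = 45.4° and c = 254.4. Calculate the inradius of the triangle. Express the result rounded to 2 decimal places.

By the law of cosines, a² = b² + c² − 2·b·c·cos A = 37158, so a ≈ 192.76.
Area = ½·b·c·sin A ≈ 10207.
Semiperimeter s = (192.76+112.7+254.4)/2 = 279.93.
Inradius = area/s = 10207/279.93 ≈ 36.463.

36.46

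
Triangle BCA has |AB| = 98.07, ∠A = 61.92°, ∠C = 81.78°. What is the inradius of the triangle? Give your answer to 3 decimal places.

20.789

The third angle is ∠B = 180° − ∠C − ∠A = 36.30°.
Law of sines: |CA| = |AB|·sin B/sin C ≈ 58.661.
Law of sines: |BC| = |AB|·sin A/sin C ≈ 87.424.
Area = ½·|AB|·|CA|·sin A ≈ 2537.9.
Semiperimeter s = (58.661+98.07+87.424)/2 = 122.08.
Inradius = area/s = 2537.9/122.08 ≈ 20.789.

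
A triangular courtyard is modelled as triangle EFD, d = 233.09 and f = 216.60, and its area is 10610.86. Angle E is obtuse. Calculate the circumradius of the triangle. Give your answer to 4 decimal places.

From area = ½·f·d·sin E, we get sin E = 2·area/(f·d) ≈ 0.42034.
Taking the obtuse solution, ∠E ≈ 155.14°.
Law of cosines then gives e ≈ 439.17.
Circumradius = e/(2 sin E) ≈ 522.4.

R ≈ 522.3976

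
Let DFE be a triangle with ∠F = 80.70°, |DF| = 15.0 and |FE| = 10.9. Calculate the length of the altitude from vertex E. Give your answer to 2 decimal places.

h_E ≈ 10.76

By the law of cosines, |ED|² = |DF|² + |FE|² − 2·|DF|·|FE|·cos F = 290.97, so |ED| ≈ 17.058.
Area = ½·|DF|·|FE|·sin F ≈ 80.675.
The altitude from E has length 2·area/|DF| ≈ 10.757.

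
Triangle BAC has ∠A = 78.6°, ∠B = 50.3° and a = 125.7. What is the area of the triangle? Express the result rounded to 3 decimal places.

The third angle is ∠C = 180° − ∠B − ∠A = 51.10°.
Law of sines: b = a·sin B/sin A ≈ 98.66.
Law of sines: c = a·sin C/sin A ≈ 99.794.
Area = ½·a·b·sin C ≈ 4825.7.

area ≈ 4825.714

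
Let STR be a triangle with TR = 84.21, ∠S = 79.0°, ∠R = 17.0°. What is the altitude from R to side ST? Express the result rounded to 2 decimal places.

h_R ≈ 83.75

The third angle is ∠T = 180° − ∠R − ∠S = 84.00°.
Law of sines: RS = TR·sin T/sin S ≈ 85.316.
Law of sines: ST = TR·sin R/sin S ≈ 25.081.
Area = ½·TR·RS·sin R ≈ 1050.3.
The altitude from R has length 2·area/ST ≈ 83.749.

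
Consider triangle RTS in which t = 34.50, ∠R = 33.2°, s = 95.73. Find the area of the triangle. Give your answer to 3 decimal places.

904.214

Area = ½·t·s·sin R ≈ 904.21.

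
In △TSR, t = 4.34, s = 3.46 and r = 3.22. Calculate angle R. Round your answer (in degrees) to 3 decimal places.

By the law of cosines, cos R = (t² + s² − r²) / (2·t·s) ≈ 0.68055, so ∠R ≈ 47.11°.

47.113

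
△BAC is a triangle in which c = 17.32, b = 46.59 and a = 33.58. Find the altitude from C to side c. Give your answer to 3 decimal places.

25.836

Semiperimeter s = (46.59 + 33.58 + 17.32)/2 = 48.745.
Heron's formula: area = √(48.745·2.155·15.165·31.425) ≈ 223.74.
The altitude from C has length 2·area/c ≈ 25.836.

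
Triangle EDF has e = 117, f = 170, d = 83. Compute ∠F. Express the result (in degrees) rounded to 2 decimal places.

By the law of cosines, cos F = (e² + d² − f²) / (2·e·d) ≈ -0.42848, so ∠F ≈ 115.37°.

∠F ≈ 115.37°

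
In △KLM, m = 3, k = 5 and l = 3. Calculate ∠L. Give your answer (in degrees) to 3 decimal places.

By the law of cosines, cos L = (m² + k² − l²) / (2·m·k) ≈ 0.83333, so ∠L ≈ 33.56°.

∠L ≈ 33.557°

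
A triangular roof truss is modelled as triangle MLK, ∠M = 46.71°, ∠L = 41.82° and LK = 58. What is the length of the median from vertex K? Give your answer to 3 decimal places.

38.823

The third angle is ∠K = 180° − ∠M − ∠L = 91.47°.
Law of sines: KM = LK·sin L/sin M ≈ 53.131.
Law of sines: ML = LK·sin K/sin M ≈ 79.656.
Median from K: ½√(2·LK² + 2·KM² − ML²) ≈ 38.823.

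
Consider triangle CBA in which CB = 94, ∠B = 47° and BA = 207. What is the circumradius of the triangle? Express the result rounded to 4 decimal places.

By the law of cosines, AC² = CB² + BA² − 2·CB·BA·cos B = 25144, so AC ≈ 158.57.
Area = ½·CB·BA·sin B ≈ 7115.3.
Circumradius = AC/(2 sin B) ≈ 108.41.

108.4084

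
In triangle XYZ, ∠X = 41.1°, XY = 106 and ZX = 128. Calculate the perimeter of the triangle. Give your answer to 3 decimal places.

perimeter ≈ 318.684

By the law of cosines, YZ² = ZX² + XY² − 2·ZX·XY·cos X = 7171.3, so YZ ≈ 84.684.
Semiperimeter s = (84.684+128+106)/2 = 159.34.
Perimeter = 84.684 + 128 + 106 = 318.68.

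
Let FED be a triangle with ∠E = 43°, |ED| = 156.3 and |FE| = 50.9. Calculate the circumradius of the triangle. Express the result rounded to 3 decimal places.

90.932

By the law of cosines, |DF|² = |FE|² + |ED|² − 2·|FE|·|ED|·cos E = 15384, so |DF| ≈ 124.03.
Area = ½·|FE|·|ED|·sin E ≈ 2712.9.
Circumradius = |DF|/(2 sin E) ≈ 90.932.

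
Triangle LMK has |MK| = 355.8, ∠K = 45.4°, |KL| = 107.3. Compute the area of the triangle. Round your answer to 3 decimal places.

Area = ½·|MK|·|KL|·sin K ≈ 13592.

13591.630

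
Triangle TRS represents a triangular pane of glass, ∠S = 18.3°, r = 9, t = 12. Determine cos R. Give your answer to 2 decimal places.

0.77

By the law of cosines, s² = t² + r² − 2·t·r·cos S = 19.924, so s ≈ 4.4636.
Law of cosines again: cos R = (s² + t² − r²)/(2·s·t) ≈ 0.77407, so ∠R ≈ 39.28°.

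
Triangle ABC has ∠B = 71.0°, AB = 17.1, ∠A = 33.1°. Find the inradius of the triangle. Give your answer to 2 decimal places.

The third angle is ∠C = 180° − ∠A − ∠B = 75.90°.
Law of sines: BC = AB·sin A/sin C ≈ 9.6284.
Law of sines: CA = AB·sin B/sin C ≈ 16.671.
Area = ½·AB·BC·sin B ≈ 77.838.
Semiperimeter s = (9.6284+16.671+17.1)/2 = 21.7.
Inradius = area/s = 77.838/21.7 ≈ 3.5871.

r ≈ 3.59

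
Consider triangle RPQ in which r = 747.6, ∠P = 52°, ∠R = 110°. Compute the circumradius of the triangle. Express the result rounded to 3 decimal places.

397.790

The third angle is ∠Q = 180° − ∠R − ∠P = 18.00°.
Law of sines: p = r·sin P/sin R ≈ 626.93.
Law of sines: q = r·sin Q/sin R ≈ 245.85.
Circumradius = r/(2 sin R) ≈ 397.79.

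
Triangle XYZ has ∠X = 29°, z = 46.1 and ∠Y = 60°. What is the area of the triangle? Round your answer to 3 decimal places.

The third angle is ∠Z = 180° − ∠X − ∠Y = 91.00°.
Law of sines: x = z·sin X/sin Z ≈ 22.353.
Law of sines: y = z·sin Y/sin Z ≈ 39.93.
Area = ½·z·x·sin Y ≈ 446.21.

446.211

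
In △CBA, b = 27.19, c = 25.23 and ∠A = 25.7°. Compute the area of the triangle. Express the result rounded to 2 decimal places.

Area = ½·c·b·sin A ≈ 148.75.

area ≈ 148.75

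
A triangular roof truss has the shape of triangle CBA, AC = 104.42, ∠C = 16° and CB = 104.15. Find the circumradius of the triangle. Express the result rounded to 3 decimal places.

By the law of cosines, BA² = AC² + CB² − 2·AC·CB·cos C = 842.66, so BA ≈ 29.029.
Area = ½·AC·CB·sin C ≈ 1498.8.
Circumradius = BA/(2 sin C) ≈ 52.657.

R ≈ 52.657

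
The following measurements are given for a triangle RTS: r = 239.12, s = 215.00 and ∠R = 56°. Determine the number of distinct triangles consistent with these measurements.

1

s·sin R = 215.00·sin(56°) ≈ 178.2.
Since r ≥ s, exactly one triangle exists.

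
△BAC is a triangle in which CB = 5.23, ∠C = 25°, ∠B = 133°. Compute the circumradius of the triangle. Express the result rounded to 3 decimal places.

6.981

The third angle is ∠A = 180° − ∠C − ∠B = 22.00°.
Law of sines: AC = CB·sin B/sin A ≈ 10.211.
Law of sines: BA = CB·sin C/sin A ≈ 5.9003.
Circumradius = CB/(2 sin A) ≈ 6.9807.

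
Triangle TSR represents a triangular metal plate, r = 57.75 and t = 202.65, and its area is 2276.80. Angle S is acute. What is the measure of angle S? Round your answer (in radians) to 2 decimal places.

0.40

From area = ½·r·t·sin S, we get sin S = 2·area/(r·t) ≈ 0.38910.
Taking the acute solution, ∠S ≈ 0.400 rad.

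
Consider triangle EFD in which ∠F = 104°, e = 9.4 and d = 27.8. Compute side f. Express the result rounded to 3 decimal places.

By the law of cosines, f² = d² + e² − 2·d·e·cos F = 987.64, so f ≈ 31.427.

31.427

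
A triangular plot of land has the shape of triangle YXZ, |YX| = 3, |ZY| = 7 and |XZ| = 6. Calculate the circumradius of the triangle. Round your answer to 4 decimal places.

R ≈ 3.5218

By the law of cosines, cos Y = (|ZY|² + |YX|² − |XZ|²) / (2·|ZY|·|YX|) ≈ 0.52381, so ∠Y ≈ 58.41°.
Circumradius = |XZ|/(2 sin Y) ≈ 3.5218.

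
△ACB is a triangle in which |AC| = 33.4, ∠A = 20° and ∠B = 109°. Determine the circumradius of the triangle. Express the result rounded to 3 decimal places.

The third angle is ∠C = 180° − ∠B − ∠A = 51.00°.
Law of sines: |CB| = |AC|·sin A/sin B ≈ 12.082.
Law of sines: |BA| = |AC|·sin C/sin B ≈ 27.452.
Circumradius = |AC|/(2 sin B) ≈ 17.662.

R ≈ 17.662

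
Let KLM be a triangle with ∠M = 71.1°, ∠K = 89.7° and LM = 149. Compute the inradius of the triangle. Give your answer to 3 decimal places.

r ≈ 20.378

The third angle is ∠L = 180° − ∠M − ∠K = 19.20°.
Law of sines: MK = LM·sin L/sin K ≈ 49.002.
Law of sines: KL = LM·sin M/sin K ≈ 140.97.
Area = ½·LM·MK·sin M ≈ 3453.8.
Semiperimeter s = (149+49.002+140.97)/2 = 169.49.
Inradius = area/s = 3453.8/169.49 ≈ 20.378.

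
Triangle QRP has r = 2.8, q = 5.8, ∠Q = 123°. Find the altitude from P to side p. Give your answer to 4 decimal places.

h_P ≈ 2.3483

Law of sines: sin R = r·sin Q/q ≈ 0.40488.
Since q ≥ r, only the acute value applies: ∠R ≈ 23.88°.
Then ∠P = 180° − ∠Q − ∠R ≈ 33.12°.
Law of sines gives p = q·sin P/sin Q ≈ 3.7784.
Area = ½·q·r·sin P ≈ 4.4363.
The altitude from P has length 2·area/p ≈ 2.3483.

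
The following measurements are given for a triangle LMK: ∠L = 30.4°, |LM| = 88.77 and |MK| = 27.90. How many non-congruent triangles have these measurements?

0

|LM|·sin L = 88.77·sin(30.4°) ≈ 44.92.
Since |MK| = 27.90 < 44.92 = |LM| sin L, no triangle exists.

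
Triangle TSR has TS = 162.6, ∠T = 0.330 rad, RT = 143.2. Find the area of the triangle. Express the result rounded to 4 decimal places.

Area = ½·RT·TS·sin T ≈ 3772.6.

area ≈ 3772.5608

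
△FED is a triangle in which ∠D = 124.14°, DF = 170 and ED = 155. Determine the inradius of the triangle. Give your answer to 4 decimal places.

By the law of cosines, FE² = ED² + DF² − 2·ED·DF·cos D = 82501, so FE ≈ 287.23.
Area = ½·ED·DF·sin D ≈ 10905.
Semiperimeter s = (155+170+287.23)/2 = 306.12.
Inradius = area/s = 10905/306.12 ≈ 35.622.

35.6223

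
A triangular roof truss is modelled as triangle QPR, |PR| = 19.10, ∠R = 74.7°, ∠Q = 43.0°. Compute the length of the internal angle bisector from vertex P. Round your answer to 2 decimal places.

19.15

The third angle is ∠P = 180° − ∠R − ∠Q = 62.30°.
Law of sines: |RQ| = |PR|·sin P/sin Q ≈ 24.796.
Law of sines: |QP| = |PR|·sin R/sin Q ≈ 27.013.
The bisector from P has length 2·|QP|·|PR|·cos(∠P/2)/(|QP|+|PR|) ≈ 19.151.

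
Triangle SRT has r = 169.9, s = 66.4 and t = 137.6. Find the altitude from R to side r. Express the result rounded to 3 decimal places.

h_R ≈ 51.261

Semiperimeter p = (66.4 + 169.9 + 137.6)/2 = 186.95.
Heron's formula: area = √(186.95·120.55·17.05·49.35) ≈ 4354.6.
The altitude from R has length 2·area/r ≈ 51.261.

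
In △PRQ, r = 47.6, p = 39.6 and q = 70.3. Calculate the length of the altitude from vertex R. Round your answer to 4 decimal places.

Semiperimeter s = (39.6 + 47.6 + 70.3)/2 = 78.75.
Heron's formula: area = √(78.75·39.15·31.15·8.45) ≈ 900.84.
The altitude from R has length 2·area/r ≈ 37.85.

h_R ≈ 37.8505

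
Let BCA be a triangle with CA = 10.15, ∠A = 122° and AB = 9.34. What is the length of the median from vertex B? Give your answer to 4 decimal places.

By the law of cosines, BC² = CA² + AB² − 2·CA·AB·cos A = 290.73, so BC ≈ 17.051.
Median from B: ½√(2·AB² + 2·BC² − CA²) ≈ 12.776.

12.7761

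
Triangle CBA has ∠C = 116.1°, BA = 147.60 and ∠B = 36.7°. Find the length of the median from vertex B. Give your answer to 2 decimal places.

m_B ≈ 106.32

The third angle is ∠A = 180° − ∠C − ∠B = 27.20°.
Law of sines: AC = BA·sin B/sin C ≈ 98.226.
Law of sines: CB = BA·sin A/sin C ≈ 75.129.
Median from B: ½√(2·CB² + 2·BA² − AC²) ≈ 106.32.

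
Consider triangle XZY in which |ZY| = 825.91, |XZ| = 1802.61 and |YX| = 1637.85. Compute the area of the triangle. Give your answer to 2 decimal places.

675744.08

Semiperimeter s = (825.91 + 1637.8 + 1802.6)/2 = 2133.2.
Heron's formula: area = √(2133.2·1307.3·495.34·330.58) ≈ 6.7574e+05.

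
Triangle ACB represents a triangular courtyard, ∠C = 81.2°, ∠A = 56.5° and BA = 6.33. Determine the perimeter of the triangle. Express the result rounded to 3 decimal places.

15.982

The third angle is ∠B = 180° − ∠A − ∠C = 42.30°.
Law of sines: CB = BA·sin A/sin C ≈ 5.3414.
Law of sines: AC = BA·sin B/sin C ≈ 4.3109.
Semiperimeter s = (5.3414+6.33+4.3109)/2 = 7.9911.
Perimeter = 5.3414 + 6.33 + 4.3109 = 15.982.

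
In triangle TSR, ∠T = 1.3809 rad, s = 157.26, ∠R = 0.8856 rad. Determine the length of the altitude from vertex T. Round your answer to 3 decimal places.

The third angle is ∠S = π − ∠R − ∠T = 0.8751 rad.
Law of sines: t = s·sin T/sin S ≈ 201.19.
Law of sines: r = s·sin R/sin S ≈ 158.63.
Area = ½·s·t·sin R ≈ 12249.
The altitude from T has length 2·area/t ≈ 121.77.

121.766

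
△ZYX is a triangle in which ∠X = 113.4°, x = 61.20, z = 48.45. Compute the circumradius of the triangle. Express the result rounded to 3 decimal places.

R ≈ 33.342

Law of sines: sin Z = z·sin X/x ≈ 0.72656.
Since x ≥ z, only the acute value applies: ∠Z ≈ 46.60°.
Then ∠Y = 180° − ∠X − ∠Z ≈ 20.00°.
Law of sines gives y = x·sin Y/sin X ≈ 22.809.
Circumradius = x/(2 sin X) ≈ 33.342.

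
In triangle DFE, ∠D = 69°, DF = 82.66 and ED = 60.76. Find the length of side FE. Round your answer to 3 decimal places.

83.215

By the law of cosines, FE² = ED² + DF² − 2·ED·DF·cos D = 6924.7, so FE ≈ 83.215.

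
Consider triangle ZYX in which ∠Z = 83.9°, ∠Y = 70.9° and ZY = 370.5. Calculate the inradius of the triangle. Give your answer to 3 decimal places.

r ≈ 147.193

The third angle is ∠X = 180° − ∠Z − ∠Y = 25.20°.
Law of sines: YX = ZY·sin Z/sin X ≈ 865.24.
Law of sines: XZ = ZY·sin Y/sin X ≈ 822.27.
Area = ½·ZY·YX·sin Y ≈ 1.5146e+05.
Semiperimeter s = (865.24+822.27+370.5)/2 = 1029.
Inradius = area/s = 1.5146e+05/1029 ≈ 147.19.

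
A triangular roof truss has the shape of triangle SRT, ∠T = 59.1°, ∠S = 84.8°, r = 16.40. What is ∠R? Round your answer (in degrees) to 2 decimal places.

The third angle is ∠R = 180° − ∠T − ∠S = 36.10°.

∠R ≈ 36.10°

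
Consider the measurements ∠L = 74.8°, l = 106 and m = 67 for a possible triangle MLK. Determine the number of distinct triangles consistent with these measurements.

1

m·sin L = 67·sin(74.8°) ≈ 64.66.
Since l ≥ m, exactly one triangle exists.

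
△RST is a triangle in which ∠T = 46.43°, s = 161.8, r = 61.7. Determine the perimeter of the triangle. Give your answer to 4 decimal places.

350.8761

By the law of cosines, t² = r² + s² − 2·r·s·cos T = 16225, so t ≈ 127.38.
Semiperimeter p = (61.7+161.8+127.38)/2 = 175.44.
Perimeter = 61.7 + 161.8 + 127.38 = 350.88.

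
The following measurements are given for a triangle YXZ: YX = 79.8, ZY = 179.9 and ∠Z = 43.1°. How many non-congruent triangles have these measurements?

0

ZY·sin Z = 179.9·sin(43.1°) ≈ 122.9.
Since YX = 79.8 < 122.9 = ZY sin Z, no triangle exists.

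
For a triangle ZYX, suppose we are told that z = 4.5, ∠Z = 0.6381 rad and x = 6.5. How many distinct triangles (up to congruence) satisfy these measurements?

x·sin Z = 6.5·sin(0.6381 rad) ≈ 3.872.
Since x sin Z < z < x (3.872 < 4.5 < 6.5), two triangles exist.

2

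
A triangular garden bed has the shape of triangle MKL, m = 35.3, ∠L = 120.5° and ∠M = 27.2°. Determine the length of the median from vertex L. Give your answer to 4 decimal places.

The third angle is ∠K = 180° − ∠L − ∠M = 32.30°.
Law of sines: k = m·sin K/sin M ≈ 41.266.
Law of sines: l = m·sin L/sin M ≈ 66.54.
Median from L: ½√(2·m² + 2·k² − l²) ≈ 19.172.

m_L ≈ 19.1724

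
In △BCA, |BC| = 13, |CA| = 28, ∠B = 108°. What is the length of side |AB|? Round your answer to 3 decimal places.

Law of sines: sin A = |BC|·sin B/|CA| ≈ 0.44156.
Since |CA| ≥ |BC|, only the acute value applies: ∠A ≈ 26.20°.
Then ∠C = 180° − ∠B − ∠A ≈ 45.80°.
Law of sines gives |AB| = |CA|·sin C/sin B ≈ 21.105.

21.105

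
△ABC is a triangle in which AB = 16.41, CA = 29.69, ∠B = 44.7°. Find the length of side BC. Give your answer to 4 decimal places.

39.0186

Law of sines: sin C = AB·sin B/CA ≈ 0.38877.
Since CA ≥ AB, only the acute value applies: ∠C ≈ 22.88°.
Then ∠A = 180° − ∠B − ∠C ≈ 112.42°.
Law of sines gives BC = CA·sin A/sin B ≈ 39.019.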